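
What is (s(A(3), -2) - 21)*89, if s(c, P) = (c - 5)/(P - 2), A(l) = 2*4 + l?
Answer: -4005/2 ≈ -2002.5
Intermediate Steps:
A(l) = 8 + l
s(c, P) = (-5 + c)/(-2 + P)
(s(A(3), -2) - 21)*89 = ((-5 + (8 + 3))/(-2 - 2) - 21)*89 = ((-5 + 11)/(-4) - 21)*89 = (-¼*6 - 21)*89 = (-3/2 - 21)*89 = -45/2*89 = -4005/2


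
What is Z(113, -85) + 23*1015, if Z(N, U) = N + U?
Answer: 23373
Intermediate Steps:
Z(113, -85) + 23*1015 = (113 - 85) + 23*1015 = 28 + 23345 = 23373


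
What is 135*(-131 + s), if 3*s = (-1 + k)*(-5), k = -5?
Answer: -16335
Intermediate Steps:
s = 10 (s = ((-1 - 5)*(-5))/3 = (-6*(-5))/3 = (⅓)*30 = 10)
135*(-131 + s) = 135*(-131 + 10) = 135*(-121) = -16335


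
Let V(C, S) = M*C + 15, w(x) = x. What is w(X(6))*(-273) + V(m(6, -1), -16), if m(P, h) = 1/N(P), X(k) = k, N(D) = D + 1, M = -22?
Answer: -11383/7 ≈ -1626.1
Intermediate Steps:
N(D) = 1 + D
m(P, h) = 1/(1 + P)
V(C, S) = 15 - 22*C (V(C, S) = -22*C + 15 = 15 - 22*C)
w(X(6))*(-273) + V(m(6, -1), -16) = 6*(-273) + (15 - 22/(1 + 6)) = -1638 + (15 - 22/7) = -1638 + 83/7 = -11383/7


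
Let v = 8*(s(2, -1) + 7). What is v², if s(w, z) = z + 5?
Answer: 7744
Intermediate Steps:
s(w, z) = 5 + z
v = 88 (v = 8*((5 - 1) + 7) = 8*(4 + 7) = 8*11 = 88)
v² = 88² = 7744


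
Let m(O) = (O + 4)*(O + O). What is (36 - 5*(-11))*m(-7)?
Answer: 3822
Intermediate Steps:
m(O) = 2*O*(4 + O) (m(O) = (4 + O)*(2*O) = 2*O*(4 + O))
(36 - 5*(-11))*m(-7) = (36 - 5*(-11))*(2*(-7)*(4 - 7)) = (36 + 55)*(2*(-7)*(-3)) = 91*42 = 3822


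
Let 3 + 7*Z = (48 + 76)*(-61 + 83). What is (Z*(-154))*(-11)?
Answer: 659450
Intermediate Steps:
Z = 2725/7 (Z = -3/7 + ((48 + 76)*(-61 + 83))/7 = -3/7 + (124*22)/7 = -3/7 + (⅐)*2728 = -3/7 + 2728/7 = 2725/7 ≈ 389.29)
(Z*(-154))*(-11) = ((2725/7)*(-154))*(-11) = -59950*(-11) = 659450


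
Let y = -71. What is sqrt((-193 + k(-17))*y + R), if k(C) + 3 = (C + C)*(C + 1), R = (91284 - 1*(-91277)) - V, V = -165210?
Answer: sqrt(323063) ≈ 568.39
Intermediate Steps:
R = 347771 (R = (91284 - 1*(-91277)) - 1*(-165210) = (91284 + 91277) + 165210 = 182561 + 165210 = 347771)
k(C) = -3 + 2*C*(1 + C) (k(C) = -3 + (C + C)*(C + 1) = -3 + (2*C)*(1 + C) = -3 + 2*C*(1 + C))
sqrt((-193 + k(-17))*y + R) = sqrt((-193 + (-3 + 2*(-17) + 2*(-17)**2))*(-71) + 347771) = sqrt((-193 + (-3 - 34 + 2*289))*(-71) + 347771) = sqrt((-193 + (-3 - 34 + 578))*(-71) + 347771) = sqrt((-193 + 541)*(-71) + 347771) = sqrt(348*(-71) + 347771) = sqrt(-24708 + 347771) = sqrt(323063)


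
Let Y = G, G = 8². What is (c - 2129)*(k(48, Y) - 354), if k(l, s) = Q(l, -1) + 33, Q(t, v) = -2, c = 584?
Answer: 499035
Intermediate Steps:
G = 64
Y = 64
k(l, s) = 31 (k(l, s) = -2 + 33 = 31)
(c - 2129)*(k(48, Y) - 354) = (584 - 2129)*(31 - 354) = -1545*(-323) = 499035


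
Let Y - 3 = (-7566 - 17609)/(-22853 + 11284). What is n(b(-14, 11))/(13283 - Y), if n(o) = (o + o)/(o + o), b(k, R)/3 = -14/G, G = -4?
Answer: 11569/153611145 ≈ 7.5313e-5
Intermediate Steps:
b(k, R) = 21/2 (b(k, R) = 3*(-14/(-4)) = 3*(-14*(-1/4)) = 3*(7/2) = 21/2)
n(o) = 1 (n(o) = (2*o)/((2*o)) = (2*o)*(1/(2*o)) = 1)
Y = 59882/11569 (Y = 3 + (-7566 - 17609)/(-22853 + 11284) = 3 - 25175/(-11569) = 3 - 25175*(-1/11569) = 3 + 25175/11569 = 59882/11569 ≈ 5.1761)
n(b(-14, 11))/(13283 - Y) = 1/(13283 - 1*59882/11569) = 1/(13283 - 59882/11569) = 1/(153611145/11569) = 1*(11569/153611145) = 11569/153611145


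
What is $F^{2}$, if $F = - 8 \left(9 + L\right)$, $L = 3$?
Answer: $9216$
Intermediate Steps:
$F = -96$ ($F = - 8 \left(9 + 3\right) = \left(-8\right) 12 = -96$)
$F^{2} = \left(-96\right)^{2} = 9216$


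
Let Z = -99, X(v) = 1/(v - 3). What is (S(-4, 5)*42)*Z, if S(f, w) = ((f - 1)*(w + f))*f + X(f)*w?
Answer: -80190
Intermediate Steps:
X(v) = 1/(-3 + v)
S(f, w) = w/(-3 + f) + f*(-1 + f)*(f + w) (S(f, w) = ((f - 1)*(w + f))*f + w/(-3 + f) = ((-1 + f)*(f + w))*f + w/(-3 + f) = f*(-1 + f)*(f + w) + w/(-3 + f) = w/(-3 + f) + f*(-1 + f)*(f + w))
(S(-4, 5)*42)*Z = (((5 - 4*(-3 - 4)*((-4)² - 1*(-4) - 1*5 - 4*5))/(-3 - 4))*42)*(-99) = (((5 - 4*(-7)*(16 + 4 - 5 - 20))/(-7))*42)*(-99) = (-(5 - 4*(-7)*(-5))/7*42)*(-99) = (-(5 - 140)/7*42)*(-99) = (-⅐*(-135)*42)*(-99) = ((135/7)*42)*(-99) = 810*(-99) = -80190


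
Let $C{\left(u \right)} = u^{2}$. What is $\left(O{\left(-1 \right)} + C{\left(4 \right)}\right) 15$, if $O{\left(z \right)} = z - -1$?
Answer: $240$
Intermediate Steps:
$O{\left(z \right)} = 1 + z$ ($O{\left(z \right)} = z + 1 = 1 + z$)
$\left(O{\left(-1 \right)} + C{\left(4 \right)}\right) 15 = \left(\left(1 - 1\right) + 4^{2}\right) 15 = \left(0 + 16\right) 15 = 16 \cdot 15 = 240$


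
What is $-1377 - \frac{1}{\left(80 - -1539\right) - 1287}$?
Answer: $- \frac{457165}{332} \approx -1377.0$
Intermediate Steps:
$-1377 - \frac{1}{\left(80 - -1539\right) - 1287} = -1377 - \frac{1}{\left(80 + 1539\right) - 1287} = -1377 - \frac{1}{1619 - 1287} = -1377 - \frac{1}{332} = - \frac{457165}{332}$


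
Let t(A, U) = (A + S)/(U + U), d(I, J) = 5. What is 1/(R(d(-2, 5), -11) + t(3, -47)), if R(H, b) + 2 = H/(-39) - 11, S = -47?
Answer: -1833/23206 ≈ -0.078988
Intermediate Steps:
R(H, b) = -13 - H/39 (R(H, b) = -2 + (H/(-39) - 11) = -2 + (H*(-1/39) - 11) = -2 + (-H/39 - 11) = -2 + (-11 - H/39) = -13 - H/39)
t(A, U) = (-47 + A)/(2*U) (t(A, U) = (A - 47)/(U + U) = (-47 + A)/((2*U)) = (-47 + A)*(1/(2*U)) = (-47 + A)/(2*U))
1/(R(d(-2, 5), -11) + t(3, -47)) = 1/((-13 - 1/39*5) + (1/2)*(-47 + 3)/(-47)) = 1/((-13 - 5/39) + (1/2)*(-1/47)*(-44)) = 1/(-512/39 + 22/47) = 1/(-23206/1833) = -1833/23206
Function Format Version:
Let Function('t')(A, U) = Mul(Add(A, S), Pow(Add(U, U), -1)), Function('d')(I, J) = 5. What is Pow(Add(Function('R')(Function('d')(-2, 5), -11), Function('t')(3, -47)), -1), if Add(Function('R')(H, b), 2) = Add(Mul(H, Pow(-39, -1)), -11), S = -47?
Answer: Rational(-1833, 23206) ≈ -0.078988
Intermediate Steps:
Function('R')(H, b) = Add(-13, Mul(Rational(-1, 39), H)) (Function('R')(H, b) = Add(-2, Add(Mul(H, Pow(-39, -1)), -11)) = Add(-2, Add(Mul(H, Rational(-1, 39)), -11)) = Add(-2, Add(Mul(Rational(-1, 39), H), -11)) = Add(-2, Add(-11, Mul(Rational(-1, 39), H))) = Add(-13, Mul(Rational(-1, 39), H)))
Function('t')(A, U) = Mul(Rational(1, 2), Pow(U, -1), Add(-47, A)) (Function('t')(A, U) = Mul(Add(A, -47), Pow(Add(U, U), -1)) = Mul(Add(-47, A), Pow(Mul(2, U), -1)) = Mul(Add(-47, A), Mul(Rational(1, 2), Pow(U, -1))) = Mul(Rational(1, 2), Pow(U, -1), Add(-47, A)))
Pow(Add(Function('R')(Function('d')(-2, 5), -11), Function('t')(3, -47)), -1) = Pow(Add(Add(-13, Mul(Rational(-1, 39), 5)), Mul(Rational(1, 2), Pow(-47, -1), Add(-47, 3))), -1) = Pow(Add(Add(-13, Rational(-5, 39)), Mul(Rational(1, 2), Rational(-1, 47), -44)), -1) = Pow(Add(Rational(-512, 39), Rational(22, 47)), -1) = Pow(Rational(-23206, 1833), -1) = Rational(-1833, 23206)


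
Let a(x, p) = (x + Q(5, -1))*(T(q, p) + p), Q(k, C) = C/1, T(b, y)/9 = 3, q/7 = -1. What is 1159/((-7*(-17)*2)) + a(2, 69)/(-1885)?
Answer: 2161867/448630 ≈ 4.8188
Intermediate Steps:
q = -7 (q = 7*(-1) = -7)
T(b, y) = 27 (T(b, y) = 9*3 = 27)
Q(k, C) = C (Q(k, C) = C*1 = C)
a(x, p) = (-1 + x)*(27 + p) (a(x, p) = (x - 1)*(27 + p) = (-1 + x)*(27 + p))
1159/((-7*(-17)*2)) + a(2, 69)/(-1885) = 1159/((-7*(-17)*2)) + (-27 - 1*69 + 27*2 + 69*2)/(-1885) = 1159/((119*2)) + (-27 - 69 + 54 + 138)*(-1/1885) = 1159/238 + 96*(-1/1885) = 1159*(1/238) - 96/1885 = 1159/238 - 96/1885 = 2161867/448630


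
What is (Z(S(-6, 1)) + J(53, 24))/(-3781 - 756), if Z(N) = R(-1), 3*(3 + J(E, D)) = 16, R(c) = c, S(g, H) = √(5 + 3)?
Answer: -4/13611 ≈ -0.00029388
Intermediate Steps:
S(g, H) = 2*√2 (S(g, H) = √8 = 2*√2)
J(E, D) = 7/3 (J(E, D) = -3 + (⅓)*16 = -3 + 16/3 = 7/3)
Z(N) = -1
(Z(S(-6, 1)) + J(53, 24))/(-3781 - 756) = (-1 + 7/3)/(-3781 - 756) = (4/3)/(-4537) = (4/3)*(-1/4537) = -4/13611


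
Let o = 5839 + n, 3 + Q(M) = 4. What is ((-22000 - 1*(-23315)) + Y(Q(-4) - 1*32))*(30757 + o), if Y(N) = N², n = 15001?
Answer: 117434772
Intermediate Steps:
Q(M) = 1 (Q(M) = -3 + 4 = 1)
o = 20840 (o = 5839 + 15001 = 20840)
((-22000 - 1*(-23315)) + Y(Q(-4) - 1*32))*(30757 + o) = ((-22000 - 1*(-23315)) + (1 - 1*32)²)*(30757 + 20840) = ((-22000 + 23315) + (1 - 32)²)*51597 = (1315 + (-31)²)*51597 = (1315 + 961)*51597 = 2276*51597 = 117434772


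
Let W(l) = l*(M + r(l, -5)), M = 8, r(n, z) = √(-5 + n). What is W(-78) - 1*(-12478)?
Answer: 11854 - 78*I*√83 ≈ 11854.0 - 710.61*I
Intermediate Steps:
W(l) = l*(8 + √(-5 + l))
W(-78) - 1*(-12478) = -78*(8 + √(-5 - 78)) - 1*(-12478) = -78*(8 + √(-83)) + 12478 = -78*(8 + I*√83) + 12478 = (-624 - 78*I*√83) + 12478 = 11854 - 78*I*√83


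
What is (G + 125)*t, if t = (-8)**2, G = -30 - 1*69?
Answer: 1664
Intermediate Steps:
G = -99 (G = -30 - 69 = -99)
t = 64
(G + 125)*t = (-99 + 125)*64 = 26*64 = 1664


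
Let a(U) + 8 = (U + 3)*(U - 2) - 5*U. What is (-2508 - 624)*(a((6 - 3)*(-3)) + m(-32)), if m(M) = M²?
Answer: -3529764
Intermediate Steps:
a(U) = -8 - 5*U + (-2 + U)*(3 + U) (a(U) = -8 + ((U + 3)*(U - 2) - 5*U) = -8 + ((3 + U)*(-2 + U) - 5*U) = -8 + ((-2 + U)*(3 + U) - 5*U) = -8 + (-5*U + (-2 + U)*(3 + U)) = -8 - 5*U + (-2 + U)*(3 + U))
(-2508 - 624)*(a((6 - 3)*(-3)) + m(-32)) = (-2508 - 624)*((-14 + ((6 - 3)*(-3))² - 4*(6 - 3)*(-3)) + (-32)²) = -3132*((-14 + (3*(-3))² - 12*(-3)) + 1024) = -3132*((-14 + (-9)² - 4*(-9)) + 1024) = -3132*((-14 + 81 + 36) + 1024) = -3132*(103 + 1024) = -3132*1127 = -3529764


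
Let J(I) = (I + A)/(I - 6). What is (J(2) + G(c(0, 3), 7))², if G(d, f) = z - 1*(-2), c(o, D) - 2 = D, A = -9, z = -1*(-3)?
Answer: 729/16 ≈ 45.563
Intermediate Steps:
z = 3
c(o, D) = 2 + D
J(I) = (-9 + I)/(-6 + I) (J(I) = (I - 9)/(I - 6) = (-9 + I)/(-6 + I))
G(d, f) = 5 (G(d, f) = 3 - 1*(-2) = 3 + 2 = 5)
(J(2) + G(c(0, 3), 7))² = ((-9 + 2)/(-6 + 2) + 5)² = (-7/(-4) + 5)² = (-¼*(-7) + 5)² = (7/4 + 5)² = (27/4)² = 729/16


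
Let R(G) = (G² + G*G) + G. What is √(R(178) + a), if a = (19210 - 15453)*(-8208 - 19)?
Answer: I*√30845293 ≈ 5553.9*I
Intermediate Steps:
R(G) = G + 2*G² (R(G) = (G² + G²) + G = 2*G² + G = G + 2*G²)
a = -30908839 (a = 3757*(-8227) = -30908839)
√(R(178) + a) = √(178*(1 + 2*178) - 30908839) = √(178*(1 + 356) - 30908839) = √(178*357 - 30908839) = √(63546 - 30908839) = √(-30845293) = I*√30845293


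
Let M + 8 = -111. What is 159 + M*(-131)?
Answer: 15748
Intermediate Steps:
M = -119 (M = -8 - 111 = -119)
159 + M*(-131) = 159 - 119*(-131) = 159 + 15589 = 15748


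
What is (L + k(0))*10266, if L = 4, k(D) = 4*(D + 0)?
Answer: 41064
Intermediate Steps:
k(D) = 4*D
(L + k(0))*10266 = (4 + 4*0)*10266 = (4 + 0)*10266 = 4*10266 = 41064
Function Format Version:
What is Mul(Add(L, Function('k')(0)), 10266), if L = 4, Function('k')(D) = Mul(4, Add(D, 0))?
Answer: 41064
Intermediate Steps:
Function('k')(D) = Mul(4, D)
Mul(Add(L, Function('k')(0)), 10266) = Mul(Add(4, Mul(4, 0)), 10266) = Mul(Add(4, 0), 10266) = Mul(4, 10266) = 41064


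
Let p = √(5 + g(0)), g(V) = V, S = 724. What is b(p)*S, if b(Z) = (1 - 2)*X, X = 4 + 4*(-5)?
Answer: 11584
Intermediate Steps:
X = -16 (X = 4 - 20 = -16)
p = √5 (p = √(5 + 0) = √5 ≈ 2.2361)
b(Z) = 16 (b(Z) = (1 - 2)*(-16) = -1*(-16) = 16)
b(p)*S = 16*724 = 11584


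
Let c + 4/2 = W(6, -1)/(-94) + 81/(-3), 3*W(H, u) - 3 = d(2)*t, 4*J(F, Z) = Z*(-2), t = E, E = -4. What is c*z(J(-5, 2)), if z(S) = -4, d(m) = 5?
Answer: 16322/141 ≈ 115.76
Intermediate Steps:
t = -4
J(F, Z) = -Z/2 (J(F, Z) = (Z*(-2))/4 = (-2*Z)/4 = -Z/2)
W(H, u) = -17/3 (W(H, u) = 1 + (5*(-4))/3 = 1 + (1/3)*(-20) = 1 - 20/3 = -17/3)
c = -8161/282 (c = -2 + (-17/3/(-94) + 81/(-3)) = -2 + (-17/3*(-1/94) + 81*(-1/3)) = -2 + (17/282 - 27) = -2 - 7597/282 = -8161/282 ≈ -28.940)
c*z(J(-5, 2)) = -8161/282*(-4) = 16322/141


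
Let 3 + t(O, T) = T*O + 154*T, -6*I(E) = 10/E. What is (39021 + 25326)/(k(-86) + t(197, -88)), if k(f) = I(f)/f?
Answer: -1427731236/685409513 ≈ -2.0830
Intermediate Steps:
I(E) = -5/(3*E)
t(O, T) = -3 + 154*T + O*T (t(O, T) = -3 + (T*O + 154*T) = -3 + (O*T + 154*T) = -3 + (154*T + O*T) = -3 + 154*T + O*T)
k(f) = -5/(3*f**2) (k(f) = (-5/(3*f))/f = -5/(3*f**2))
(39021 + 25326)/(k(-86) + t(197, -88)) = (39021 + 25326)/(-5/3/(-86)**2 + (-3 + 154*(-88) + 197*(-88))) = 64347/(-5/3*1/7396 + (-3 - 13552 - 17336)) = 64347/(-5/22188 - 30891) = 64347/(-685409513/22188) = 64347*(-22188/685409513) = -1427731236/685409513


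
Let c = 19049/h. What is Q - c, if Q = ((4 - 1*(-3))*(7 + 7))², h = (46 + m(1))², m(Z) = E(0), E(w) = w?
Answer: 20303015/2116 ≈ 9595.0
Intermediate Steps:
m(Z) = 0
h = 2116 (h = (46 + 0)² = 46² = 2116)
Q = 9604 (Q = ((4 + 3)*14)² = (7*14)² = 98² = 9604)
c = 19049/2116 ≈ 9.0024
Q - c = 9604 - 1*19049/2116 = 9604 - 19049/2116 = 20303015/2116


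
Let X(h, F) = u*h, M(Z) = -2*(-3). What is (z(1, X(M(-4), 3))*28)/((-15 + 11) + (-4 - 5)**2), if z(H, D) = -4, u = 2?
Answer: -16/11 ≈ -1.4545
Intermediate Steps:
M(Z) = 6
X(h, F) = 2*h
(z(1, X(M(-4), 3))*28)/((-15 + 11) + (-4 - 5)**2) = (-4*28)/((-15 + 11) + (-4 - 5)**2) = -112/(-4 + (-9)**2) = -112/(-4 + 81) = -112/77 = -112*1/77 = -16/11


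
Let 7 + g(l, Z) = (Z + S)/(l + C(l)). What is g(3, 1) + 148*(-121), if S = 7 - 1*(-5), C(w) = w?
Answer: -107477/6 ≈ -17913.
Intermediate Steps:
S = 12 (S = 7 + 5 = 12)
g(l, Z) = -7 + (12 + Z)/(2*l) (g(l, Z) = -7 + (Z + 12)/(l + l) = -7 + (12 + Z)/((2*l)) = -7 + (12 + Z)*(1/(2*l)) = -7 + (12 + Z)/(2*l))
g(3, 1) + 148*(-121) = (½)*(12 + 1 - 14*3)/3 + 148*(-121) = (½)*(⅓)*(12 + 1 - 42) - 17908 = (½)*(⅓)*(-29) - 17908 = -29/6 - 17908 = -107477/6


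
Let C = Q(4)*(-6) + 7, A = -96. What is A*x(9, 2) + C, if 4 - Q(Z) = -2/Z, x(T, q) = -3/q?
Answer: 124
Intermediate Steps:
Q(Z) = 4 + 2/Z (Q(Z) = 4 - (-2)/Z = 4 + 2/Z)
C = -20 (C = (4 + 2/4)*(-6) + 7 = (4 + 2*(1/4))*(-6) + 7 = (4 + 1/2)*(-6) + 7 = (9/2)*(-6) + 7 = -27 + 7 = -20)
A*x(9, 2) + C = -(-288)/2 - 20 = -96*(-3/2) - 20 = 144 - 20 = 124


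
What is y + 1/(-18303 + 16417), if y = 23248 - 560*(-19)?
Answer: 63912767/1886 ≈ 33888.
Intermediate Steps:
y = 33888 (y = 23248 - 1*(-10640) = 23248 + 10640 = 33888)
y + 1/(-18303 + 16417) = 33888 + 1/(-18303 + 16417) = 33888 + 1/(-1886) = 33888 - 1/1886 = 63912767/1886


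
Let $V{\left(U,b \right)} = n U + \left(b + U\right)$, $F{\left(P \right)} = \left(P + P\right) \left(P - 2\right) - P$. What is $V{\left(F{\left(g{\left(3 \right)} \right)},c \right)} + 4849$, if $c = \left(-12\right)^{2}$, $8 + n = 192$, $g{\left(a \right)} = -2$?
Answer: $8323$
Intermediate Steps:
$n = 184$ ($n = -8 + 192 = 184$)
$c = 144$
$F{\left(P \right)} = - P + 2 P \left(-2 + P\right)$ ($F{\left(P \right)} = 2 P \left(-2 + P\right) - P = - P + 2 P \left(-2 + P\right)$)
$V{\left(U,b \right)} = b + 185 U$ ($V{\left(U,b \right)} = 184 U + \left(b + U\right) = 184 U + \left(U + b\right) = b + 185 U$)
$V{\left(F{\left(g{\left(3 \right)} \right)},c \right)} + 4849 = \left(144 + 185 \left(- 2 \left(-5 + 2 \left(-2\right)\right)\right)\right) + 4849 = \left(144 + 185 \left(- 2 \left(-5 - 4\right)\right)\right) + 4849 = \left(144 + 185 \left(\left(-2\right) \left(-9\right)\right)\right) + 4849 = \left(144 + 185 \cdot 18\right) + 4849 = \left(144 + 3330\right) + 4849 = 3474 + 4849 = 8323$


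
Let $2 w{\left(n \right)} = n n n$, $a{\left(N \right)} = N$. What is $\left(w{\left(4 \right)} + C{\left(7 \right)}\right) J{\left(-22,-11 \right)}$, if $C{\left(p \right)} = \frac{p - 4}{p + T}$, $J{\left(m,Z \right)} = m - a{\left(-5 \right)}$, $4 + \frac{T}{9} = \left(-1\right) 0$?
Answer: $- \frac{15725}{29} \approx -542.24$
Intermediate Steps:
$T = -36$ ($T = -36 + 9 \left(\left(-1\right) 0\right) = -36 + 9 \cdot 0 = -36 + 0 = -36$)
$J{\left(m,Z \right)} = 5 + m$ ($J{\left(m,Z \right)} = m - -5 = m + 5 = 5 + m$)
$C{\left(p \right)} = \frac{-4 + p}{-36 + p}$ ($C{\left(p \right)} = \frac{p - 4}{p - 36} = \frac{-4 + p}{-36 + p}$)
$w{\left(n \right)} = \frac{n^{3}}{2}$ ($w{\left(n \right)} = \frac{n n n}{2} = \frac{n^{2} n}{2} = \frac{n^{3}}{2}$)
$\left(w{\left(4 \right)} + C{\left(7 \right)}\right) J{\left(-22,-11 \right)} = \left(\frac{4^{3}}{2} + \frac{-4 + 7}{-36 + 7}\right) \left(5 - 22\right) = \left(\frac{1}{2} \cdot 64 + \frac{1}{-29} \cdot 3\right) \left(-17\right) = \left(32 - \frac{3}{29}\right) \left(-17\right) = \frac{925}{29} \left(-17\right) = - \frac{15725}{29}$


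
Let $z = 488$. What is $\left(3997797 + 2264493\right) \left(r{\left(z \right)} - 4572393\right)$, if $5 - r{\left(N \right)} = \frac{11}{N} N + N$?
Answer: $-28636744531230$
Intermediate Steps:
$r{\left(N \right)} = -6 - N$ ($r{\left(N \right)} = 5 - \left(\frac{11}{N} N + N\right) = 5 - \left(11 + N\right) = -6 - N$)
$\left(3997797 + 2264493\right) \left(r{\left(z \right)} - 4572393\right) = \left(3997797 + 2264493\right) \left(\left(-6 - 488\right) - 4572393\right) = 6262290 \left(\left(-6 - 488\right) - 4572393\right) = 6262290 \left(-494 - 4572393\right) = 6262290 \left(-4572887\right) = -28636744531230$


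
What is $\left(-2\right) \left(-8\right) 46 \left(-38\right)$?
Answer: $-27968$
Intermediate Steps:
$\left(-2\right) \left(-8\right) 46 \left(-38\right) = 16 \cdot 46 \left(-38\right) = 736 \left(-38\right) = -27968$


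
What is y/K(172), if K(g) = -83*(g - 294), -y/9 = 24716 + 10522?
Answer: -158571/5063 ≈ -31.320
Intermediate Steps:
y = -317142 (y = -9*(24716 + 10522) = -9*35238 = -317142)
K(g) = 24402 - 83*g (K(g) = -83*(-294 + g) = 24402 - 83*g)
y/K(172) = -317142/(24402 - 83*172) = -317142/(24402 - 14276) = -317142/10126 = -317142*1/10126 = -158571/5063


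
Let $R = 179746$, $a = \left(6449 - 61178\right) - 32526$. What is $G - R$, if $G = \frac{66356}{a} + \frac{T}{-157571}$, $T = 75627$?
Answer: $- \frac{2471319213683491}{13748857605} \approx -1.7975 \cdot 10^{5}$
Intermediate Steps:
$a = -87255$ ($a = -54729 - 32526 = -87255$)
$G = - \frac{17054615161}{13748857605}$ ($G = \frac{66356}{-87255} + \frac{75627}{-157571} = 66356 \left(- \frac{1}{87255}\right) + 75627 \left(- \frac{1}{157571}\right) = - \frac{66356}{87255} - \frac{75627}{157571} = - \frac{17054615161}{13748857605} \approx -1.2404$)
$G - R = - \frac{17054615161}{13748857605} - 179746 = - \frac{2471319213683491}{13748857605}$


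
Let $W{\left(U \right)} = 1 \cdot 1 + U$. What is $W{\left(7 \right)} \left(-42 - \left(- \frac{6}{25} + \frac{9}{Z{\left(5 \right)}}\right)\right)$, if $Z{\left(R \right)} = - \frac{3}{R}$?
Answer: $- \frac{5352}{25} \approx -214.08$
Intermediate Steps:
$W{\left(U \right)} = 1 + U$
$W{\left(7 \right)} \left(-42 - \left(- \frac{6}{25} + \frac{9}{Z{\left(5 \right)}}\right)\right) = \left(1 + 7\right) \left(-42 - \left(-15 - \frac{6}{25}\right)\right) = 8 \left(-42 - \left(- \frac{6}{25} + \frac{9}{\left(-3\right) \frac{1}{5}}\right)\right) = 8 \left(-42 - \left(- \frac{6}{25} + \frac{9}{- \frac{3}{5}}\right)\right) = 8 \left(-42 + \left(\left(-9\right) \left(- \frac{5}{3}\right) + \frac{6}{25}\right)\right) = 8 \left(-42 + \left(15 + \frac{6}{25}\right)\right) = 8 \left(-42 + \frac{381}{25}\right) = 8 \left(- \frac{669}{25}\right) = - \frac{5352}{25}$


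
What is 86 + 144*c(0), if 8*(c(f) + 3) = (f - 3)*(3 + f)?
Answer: -508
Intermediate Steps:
c(f) = -3 + (-3 + f)*(3 + f)/8 (c(f) = -3 + ((f - 3)*(3 + f))/8 = -3 + ((-3 + f)*(3 + f))/8 = -3 + (-3 + f)*(3 + f)/8)
86 + 144*c(0) = 86 + 144*(-33/8 + (⅛)*0²) = 86 + 144*(-33/8 + (⅛)*0) = 86 + 144*(-33/8 + 0) = 86 + 144*(-33/8) = 86 - 594 = -508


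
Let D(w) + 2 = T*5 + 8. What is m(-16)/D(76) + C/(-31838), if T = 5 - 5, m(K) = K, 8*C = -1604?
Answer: -508205/191028 ≈ -2.6604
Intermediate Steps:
C = -401/2 (C = (⅛)*(-1604) = -401/2 ≈ -200.50)
T = 0
D(w) = 6 (D(w) = -2 + (0*5 + 8) = -2 + (0 + 8) = -2 + 8 = 6)
m(-16)/D(76) + C/(-31838) = -16/6 - 401/2/(-31838) = -16*⅙ - 401/2*(-1/31838) = -8/3 + 401/63676 = -508205/191028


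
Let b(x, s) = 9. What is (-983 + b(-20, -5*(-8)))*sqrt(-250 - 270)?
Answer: -1948*I*sqrt(130) ≈ -22211.0*I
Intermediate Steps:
(-983 + b(-20, -5*(-8)))*sqrt(-250 - 270) = (-983 + 9)*sqrt(-250 - 270) = -1948*I*sqrt(130)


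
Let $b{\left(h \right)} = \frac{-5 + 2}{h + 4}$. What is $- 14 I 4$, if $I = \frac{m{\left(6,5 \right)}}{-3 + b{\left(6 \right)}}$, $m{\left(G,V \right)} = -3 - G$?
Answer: $- \frac{1680}{11} \approx -152.73$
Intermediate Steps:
$b{\left(h \right)} = - \frac{3}{4 + h}$ ($b{\left(h \right)} = \frac{1}{4 + h} \left(-3\right) = - \frac{3}{4 + h}$)
$I = \frac{30}{11}$ ($I = \frac{-3 - 6}{-3 - \frac{3}{4 + 6}} = \frac{-3 - 6}{-3 - \frac{3}{10}} = - \frac{9}{-3 - \frac{3}{10}} = - \frac{9}{- \frac{33}{10}} = \left(-9\right) \left(- \frac{10}{33}\right) = \frac{30}{11} \approx 2.7273$)
$- 14 I 4 = \left(-14\right) \frac{30}{11} \cdot 4 = \left(- \frac{420}{11}\right) 4 = - \frac{1680}{11}$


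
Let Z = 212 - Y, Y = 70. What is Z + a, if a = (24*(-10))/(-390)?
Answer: 1854/13 ≈ 142.62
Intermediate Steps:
a = 8/13 (a = -240*(-1/390) = 8/13 ≈ 0.61539)
Z = 142 (Z = 212 - 1*70 = 212 - 70 = 142)
Z + a = 142 + 8/13 = 1854/13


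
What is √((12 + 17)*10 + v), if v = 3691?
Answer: √3981 ≈ 63.095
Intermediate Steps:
√((12 + 17)*10 + v) = √((12 + 17)*10 + 3691) = √(29*10 + 3691) = √(290 + 3691) = √3981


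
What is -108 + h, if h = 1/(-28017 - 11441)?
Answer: -4261465/39458 ≈ -108.00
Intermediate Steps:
h = -1/39458 (h = 1/(-39458) = -1/39458 ≈ -2.5343e-5)
-108 + h = -108 - 1/39458 = -4261465/39458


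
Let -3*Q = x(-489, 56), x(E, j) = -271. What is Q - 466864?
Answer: -1400321/3 ≈ -4.6677e+5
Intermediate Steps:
Q = 271/3 (Q = -⅓*(-271) = 271/3 ≈ 90.333)
Q - 466864 = 271/3 - 466864 = -1400321/3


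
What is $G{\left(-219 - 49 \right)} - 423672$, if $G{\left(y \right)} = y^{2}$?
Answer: $-351848$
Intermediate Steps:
$G{\left(-219 - 49 \right)} - 423672 = \left(-219 - 49\right)^{2} - 423672 = \left(-268\right)^{2} - 423672 = 71824 - 423672 = -351848$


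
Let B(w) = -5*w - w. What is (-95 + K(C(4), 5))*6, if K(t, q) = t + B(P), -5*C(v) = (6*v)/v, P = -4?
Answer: -2166/5 ≈ -433.20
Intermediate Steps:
B(w) = -6*w
C(v) = -6/5 (C(v) = -6*v/(5*v) = -1/5*6 = -6/5)
K(t, q) = 24 + t (K(t, q) = t - 6*(-4) = t + 24 = 24 + t)
(-95 + K(C(4), 5))*6 = (-95 + (24 - 6/5))*6 = (-95 + 114/5)*6 = -361/5*6 = -2166/5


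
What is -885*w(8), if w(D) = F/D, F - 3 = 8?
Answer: -9735/8 ≈ -1216.9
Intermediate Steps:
F = 11 (F = 3 + 8 = 11)
w(D) = 11/D
-885*w(8) = -9735/8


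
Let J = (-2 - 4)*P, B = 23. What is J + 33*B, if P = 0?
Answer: 759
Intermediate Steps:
J = 0 (J = (-2 - 4)*0 = -6*0 = 0)
J + 33*B = 0 + 33*23 = 0 + 759 = 759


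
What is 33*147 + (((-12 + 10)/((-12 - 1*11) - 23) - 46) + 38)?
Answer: 111390/23 ≈ 4843.0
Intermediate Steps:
33*147 + (((-12 + 10)/((-12 - 1*11) - 23) - 46) + 38) = 4851 + ((-2/((-12 - 11) - 23) - 46) + 38) = 4851 + ((-2/(-23 - 23) - 46) + 38) = 4851 + ((-2/(-46) - 46) + 38) = 4851 + ((-2*(-1/46) - 46) + 38) = 4851 + ((1/23 - 46) + 38) = 4851 + (-1057/23 + 38) = 4851 - 183/23 = 111390/23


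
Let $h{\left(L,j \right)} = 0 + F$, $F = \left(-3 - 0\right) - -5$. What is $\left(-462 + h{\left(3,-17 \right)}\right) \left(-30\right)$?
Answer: $13800$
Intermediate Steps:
$F = 2$ ($F = \left(-3 + 0\right) + 5 = -3 + 5 = 2$)
$h{\left(L,j \right)} = 2$ ($h{\left(L,j \right)} = 0 + 2 = 2$)
$\left(-462 + h{\left(3,-17 \right)}\right) \left(-30\right) = \left(-462 + 2\right) \left(-30\right) = \left(-460\right) \left(-30\right) = 13800$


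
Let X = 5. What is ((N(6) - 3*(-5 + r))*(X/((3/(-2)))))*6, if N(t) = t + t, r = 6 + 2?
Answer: -60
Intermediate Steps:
r = 8
N(t) = 2*t
((N(6) - 3*(-5 + r))*(X/((3/(-2)))))*6 = ((2*6 - 3*(-5 + 8))*(5/((3/(-2)))))*6 = ((12 - 3*3)*(5/((3*(-½)))))*6 = ((12 - 9)*(5/(-3/2)))*6 = (3*(5*(-⅔)))*6 = (3*(-10/3))*6 = -10*6 = -60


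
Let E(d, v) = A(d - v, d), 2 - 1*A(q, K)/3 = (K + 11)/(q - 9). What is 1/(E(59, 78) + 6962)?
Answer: 2/13951 ≈ 0.00014336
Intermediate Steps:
A(q, K) = 6 - 3*(11 + K)/(-9 + q) (A(q, K) = 6 - 3*(K + 11)/(q - 9) = 6 - 3*(11 + K)/(-9 + q))
E(d, v) = 3*(-29 + d - 2*v)/(-9 + d - v) (E(d, v) = 3*(-29 - d + 2*(d - v))/(-9 + (d - v)) = 3*(-29 - d + (-2*v + 2*d))/(-9 + d - v) = 3*(-29 + d - 2*v)/(-9 + d - v))
1/(E(59, 78) + 6962) = 1/(3*(29 - 1*59 + 2*78)/(9 + 78 - 1*59) + 6962) = 1/(3*(29 - 59 + 156)/(9 + 78 - 59) + 6962) = 1/(3*126/28 + 6962) = 1/(3*(1/28)*126 + 6962) = 1/(27/2 + 6962) = 1/(13951/2) = 2/13951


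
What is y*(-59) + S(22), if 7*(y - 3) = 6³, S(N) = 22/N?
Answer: -13976/7 ≈ -1996.6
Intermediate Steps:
y = 237/7 (y = 3 + (⅐)*6³ = 3 + (⅐)*216 = 3 + 216/7 = 237/7 ≈ 33.857)
y*(-59) + S(22) = (237/7)*(-59) + 22/22 = -13983/7 + 22*(1/22) = -13983/7 + 1 = -13976/7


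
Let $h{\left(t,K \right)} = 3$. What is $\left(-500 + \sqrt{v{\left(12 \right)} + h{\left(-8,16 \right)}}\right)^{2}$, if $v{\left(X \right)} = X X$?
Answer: $250147 - 7000 \sqrt{3} \approx 2.3802 \cdot 10^{5}$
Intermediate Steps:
$v{\left(X \right)} = X^{2}$
$\left(-500 + \sqrt{v{\left(12 \right)} + h{\left(-8,16 \right)}}\right)^{2} = \left(-500 + \sqrt{12^{2} + 3}\right)^{2} = \left(-500 + \sqrt{144 + 3}\right)^{2} = \left(-500 + \sqrt{147}\right)^{2} = \left(-500 + 7 \sqrt{3}\right)^{2}$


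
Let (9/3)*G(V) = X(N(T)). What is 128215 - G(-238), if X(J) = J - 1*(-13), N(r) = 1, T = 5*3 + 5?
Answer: 384631/3 ≈ 1.2821e+5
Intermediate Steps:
T = 20 (T = 15 + 5 = 20)
X(J) = 13 + J (X(J) = J + 13 = 13 + J)
G(V) = 14/3 (G(V) = (13 + 1)/3 = (1/3)*14 = 14/3)
128215 - G(-238) = 128215 - 1*14/3 = 128215 - 14/3 = 384631/3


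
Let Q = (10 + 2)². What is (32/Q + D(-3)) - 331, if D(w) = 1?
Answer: -2968/9 ≈ -329.78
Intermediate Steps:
Q = 144 (Q = 12² = 144)
(32/Q + D(-3)) - 331 = (32/144 + 1) - 331 = (32*(1/144) + 1) - 331 = (2/9 + 1) - 331 = 11/9 - 331 = -2968/9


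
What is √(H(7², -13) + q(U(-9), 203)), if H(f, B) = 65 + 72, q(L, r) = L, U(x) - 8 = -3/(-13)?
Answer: 4*√1534/13 ≈ 12.051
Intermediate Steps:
U(x) = 107/13 (U(x) = 8 - 3/(-13) = 8 - 3*(-1/13) = 8 + 3/13 = 107/13)
H(f, B) = 137
√(H(7², -13) + q(U(-9), 203)) = √(137 + 107/13) = √(1888/13) = 4*√1534/13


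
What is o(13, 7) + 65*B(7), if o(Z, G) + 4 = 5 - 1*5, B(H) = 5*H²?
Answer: 15921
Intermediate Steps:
o(Z, G) = -4 (o(Z, G) = -4 + (5 - 1*5) = -4 + (5 - 5) = -4 + 0 = -4)
o(13, 7) + 65*B(7) = -4 + 65*(5*7²) = -4 + 65*(5*49) = -4 + 65*245 = -4 + 15925 = 15921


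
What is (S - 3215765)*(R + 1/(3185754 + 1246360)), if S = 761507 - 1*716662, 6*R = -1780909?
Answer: 6257169865552522600/6648171 ≈ 9.4119e+11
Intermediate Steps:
R = -1780909/6 (R = (⅙)*(-1780909) = -1780909/6 ≈ -2.9682e+5)
S = 44845 (S = 761507 - 716662 = 44845)
(S - 3215765)*(R + 1/(3185754 + 1246360)) = (44845 - 3215765)*(-1780909/6 + 1/(3185754 + 1246360)) = -3170920*(-1780909/6 + 1/4432114) = -3170920*(-1973297927905/6648171) = 6257169865552522600/6648171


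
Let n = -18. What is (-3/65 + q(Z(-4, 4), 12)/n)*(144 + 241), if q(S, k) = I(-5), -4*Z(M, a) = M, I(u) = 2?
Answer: -7084/117 ≈ -60.547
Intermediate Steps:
Z(M, a) = -M/4
q(S, k) = 2
(-3/65 + q(Z(-4, 4), 12)/n)*(144 + 241) = (-3/65 + 2/(-18))*(144 + 241) = (-3*1/65 + 2*(-1/18))*385 = (-3/65 - 1/9)*385 = -92/585*385 = -7084/117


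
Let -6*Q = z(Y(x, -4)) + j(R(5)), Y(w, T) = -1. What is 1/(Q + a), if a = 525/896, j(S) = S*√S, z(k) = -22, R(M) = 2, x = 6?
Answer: 627072/2633921 + 49152*√2/2633921 ≈ 0.26447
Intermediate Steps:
j(S) = S^(3/2)
a = 75/128 (a = 525*(1/896) = 75/128 ≈ 0.58594)
Q = 11/3 - √2/3 (Q = -(-22 + 2^(3/2))/6 = -(-22 + 2*√2)/6 = 11/3 - √2/3 ≈ 3.1953)
1/(Q + a) = 1/((11/3 - √2/3) + 75/128) = 1/(1633/384 - √2/3)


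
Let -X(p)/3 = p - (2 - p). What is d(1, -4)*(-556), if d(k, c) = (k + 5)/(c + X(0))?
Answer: -1668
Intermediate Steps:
X(p) = 6 - 6*p (X(p) = -3*(p - (2 - p)) = -3*(p + (-2 + p)) = -3*(-2 + 2*p) = 6 - 6*p)
d(k, c) = (5 + k)/(6 + c) (d(k, c) = (k + 5)/(c + (6 - 6*0)) = (5 + k)/(c + (6 + 0)) = (5 + k)/(c + 6) = (5 + k)/(6 + c))
d(1, -4)*(-556) = ((5 + 1)/(6 - 4))*(-556) = (6/2)*(-556) = ((½)*6)*(-556) = 3*(-556) = -1668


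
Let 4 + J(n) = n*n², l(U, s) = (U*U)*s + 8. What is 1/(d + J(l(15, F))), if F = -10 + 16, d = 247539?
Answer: 1/2504622247 ≈ 3.9926e-10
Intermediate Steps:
F = 6
l(U, s) = 8 + s*U² (l(U, s) = U²*s + 8 = s*U² + 8 = 8 + s*U²)
J(n) = -4 + n³ (J(n) = -4 + n*n² = -4 + n³)
1/(d + J(l(15, F))) = 1/(247539 + (-4 + (8 + 6*15²)³)) = 1/(247539 + (-4 + (8 + 6*225)³)) = 1/(247539 + (-4 + (8 + 1350)³)) = 1/(247539 + (-4 + 1358³)) = 1/(247539 + (-4 + 2504374712)) = 1/(247539 + 2504374708) = 1/2504622247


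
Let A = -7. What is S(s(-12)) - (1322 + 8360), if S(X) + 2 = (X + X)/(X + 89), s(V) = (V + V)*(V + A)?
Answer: -5276868/545 ≈ -9682.3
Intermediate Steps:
s(V) = 2*V*(-7 + V) (s(V) = (V + V)*(V - 7) = (2*V)*(-7 + V) = 2*V*(-7 + V))
S(X) = -2 + 2*X/(89 + X) (S(X) = -2 + (X + X)/(X + 89) = -2 + (2*X)/(89 + X) = -2 + 2*X/(89 + X))
S(s(-12)) - (1322 + 8360) = -178/(89 + 2*(-12)*(-7 - 12)) - (1322 + 8360) = -178/(89 + 2*(-12)*(-19)) - 1*9682 = -178/(89 + 456) - 9682 = -178/545 - 9682 = -5276868/545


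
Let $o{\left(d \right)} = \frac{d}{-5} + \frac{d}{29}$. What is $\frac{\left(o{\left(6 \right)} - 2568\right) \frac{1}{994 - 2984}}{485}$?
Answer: $\frac{186252}{69973375} \approx 0.0026618$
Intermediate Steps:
$o{\left(d \right)} = - \frac{24 d}{145}$ ($o{\left(d \right)} = d \left(- \frac{1}{5}\right) + d \frac{1}{29} = - \frac{d}{5} + \frac{d}{29} = - \frac{24 d}{145}$)
$\frac{\left(o{\left(6 \right)} - 2568\right) \frac{1}{994 - 2984}}{485} = \frac{\left(\left(- \frac{24}{145}\right) 6 - 2568\right) \frac{1}{994 - 2984}}{485} = \frac{- \frac{144}{145} - 2568}{-1990} \cdot \frac{1}{485} = \left(- \frac{372504}{145}\right) \left(- \frac{1}{1990}\right) \frac{1}{485} = \frac{186252}{144275} \cdot \frac{1}{485} = \frac{186252}{69973375}$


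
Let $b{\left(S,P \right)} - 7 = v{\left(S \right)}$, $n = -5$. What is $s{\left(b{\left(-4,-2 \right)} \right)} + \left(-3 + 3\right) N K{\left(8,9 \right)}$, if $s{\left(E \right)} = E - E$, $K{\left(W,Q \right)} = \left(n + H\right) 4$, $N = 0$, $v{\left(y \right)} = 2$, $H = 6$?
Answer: $0$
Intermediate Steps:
$b{\left(S,P \right)} = 9$ ($b{\left(S,P \right)} = 7 + 2 = 9$)
$K{\left(W,Q \right)} = 4$ ($K{\left(W,Q \right)} = \left(-5 + 6\right) 4 = 1 \cdot 4 = 4$)
$s{\left(E \right)} = 0$
$s{\left(b{\left(-4,-2 \right)} \right)} + \left(-3 + 3\right) N K{\left(8,9 \right)} = 0 + \left(-3 + 3\right) 0 \cdot 4 = 0 + 0 \cdot 0 \cdot 4 = 0 + 0 \cdot 4 = 0 + 0 = 0$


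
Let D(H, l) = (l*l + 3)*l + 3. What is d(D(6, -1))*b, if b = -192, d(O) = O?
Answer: 192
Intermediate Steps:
D(H, l) = 3 + l*(3 + l**2) (D(H, l) = (l**2 + 3)*l + 3 = (3 + l**2)*l + 3 = l*(3 + l**2) + 3 = 3 + l*(3 + l**2))
d(D(6, -1))*b = (3 + (-1)**3 + 3*(-1))*(-192) = (3 - 1 - 3)*(-192) = -1*(-192) = 192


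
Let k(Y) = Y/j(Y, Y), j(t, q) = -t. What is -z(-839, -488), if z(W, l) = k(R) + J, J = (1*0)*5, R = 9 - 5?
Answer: 1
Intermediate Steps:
R = 4
J = 0 (J = 0*5 = 0)
k(Y) = -1 (k(Y) = Y/((-Y)) = Y*(-1/Y) = -1)
z(W, l) = -1 (z(W, l) = -1 + 0 = -1)
-z(-839, -488) = -1*(-1) = 1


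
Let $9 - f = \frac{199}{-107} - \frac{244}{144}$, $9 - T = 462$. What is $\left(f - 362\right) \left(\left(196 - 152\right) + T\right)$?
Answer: $\frac{550540585}{3852} \approx 1.4292 \cdot 10^{5}$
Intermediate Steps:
$T = -453$ ($T = 9 - 462 = -453$)
$f = \frac{48359}{3852}$ ($f = 9 - \left(\frac{199}{-107} - \frac{244}{144}\right) = 9 - \left(199 \left(- \frac{1}{107}\right) - \frac{61}{36}\right) = 9 - \left(- \frac{199}{107} - \frac{61}{36}\right) = 9 - - \frac{13691}{3852} = 9 + \frac{13691}{3852} = \frac{48359}{3852} \approx 12.554$)
$\left(f - 362\right) \left(\left(196 - 152\right) + T\right) = \left(\frac{48359}{3852} - 362\right) \left(\left(196 - 152\right) - 453\right) = - \frac{1346065 \left(\left(196 - 152\right) - 453\right)}{3852} = - \frac{1346065 \left(44 - 453\right)}{3852} = \left(- \frac{1346065}{3852}\right) \left(-409\right) = \frac{550540585}{3852}$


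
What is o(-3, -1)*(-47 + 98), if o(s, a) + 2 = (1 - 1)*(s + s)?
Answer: -102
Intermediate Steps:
o(s, a) = -2 (o(s, a) = -2 + (1 - 1)*(s + s) = -2 + 0*(2*s) = -2 + 0 = -2)
o(-3, -1)*(-47 + 98) = -2*(-47 + 98) = -2*51 = -102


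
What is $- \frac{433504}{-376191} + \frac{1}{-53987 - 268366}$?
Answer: $\frac{5175590323}{4491344349} \approx 1.1523$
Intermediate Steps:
$- \frac{433504}{-376191} + \frac{1}{-53987 - 268366} = \left(-433504\right) \left(- \frac{1}{376191}\right) + \frac{1}{-322353} = \frac{433504}{376191} - \frac{1}{322353} = \frac{5175590323}{4491344349}$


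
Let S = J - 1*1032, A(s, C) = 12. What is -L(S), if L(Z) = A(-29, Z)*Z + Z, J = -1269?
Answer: 29913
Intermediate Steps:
S = -2301 (S = -1269 - 1*1032 = -1269 - 1032 = -2301)
L(Z) = 13*Z (L(Z) = 12*Z + Z = 13*Z)
-L(S) = -13*(-2301) = -1*(-29913) = 29913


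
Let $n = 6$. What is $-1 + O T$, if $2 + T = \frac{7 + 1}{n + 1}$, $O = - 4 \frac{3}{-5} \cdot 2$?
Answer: $- \frac{179}{35} \approx -5.1143$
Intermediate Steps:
$O = \frac{24}{5}$ ($O = - 4 \cdot 3 \left(- \frac{1}{5}\right) 2 = \left(-4\right) \left(- \frac{3}{5}\right) 2 = \frac{12}{5} \cdot 2 = \frac{24}{5} \approx 4.8$)
$T = - \frac{6}{7}$ ($T = -2 + \frac{7 + 1}{6 + 1} = -2 + \frac{8}{7} = - \frac{6}{7} \approx -0.85714$)
$-1 + O T = -1 + \frac{24}{5} \left(- \frac{6}{7}\right) = -1 - \frac{144}{35} = - \frac{179}{35}$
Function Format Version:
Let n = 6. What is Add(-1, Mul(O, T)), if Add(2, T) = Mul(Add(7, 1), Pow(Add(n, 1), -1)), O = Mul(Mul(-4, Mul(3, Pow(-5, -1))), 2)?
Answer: Rational(-179, 35) ≈ -5.1143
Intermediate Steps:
O = Rational(24, 5) (O = Mul(Mul(-4, Mul(3, Rational(-1, 5))), 2) = Mul(Mul(-4, Rational(-3, 5)), 2) = Mul(Rational(12, 5), 2) = Rational(24, 5) ≈ 4.8000)
T = Rational(-6, 7) (T = Add(-2, Mul(Add(7, 1), Pow(Add(6, 1), -1))) = Add(-2, Mul(8, Pow(7, -1))) = Add(-2, Mul(8, Rational(1, 7))) = Add(-2, Rational(8, 7)) = Rational(-6, 7) ≈ -0.85714)
Add(-1, Mul(O, T)) = Add(-1, Mul(Rational(24, 5), Rational(-6, 7))) = Add(-1, Rational(-144, 35)) = Rational(-179, 35)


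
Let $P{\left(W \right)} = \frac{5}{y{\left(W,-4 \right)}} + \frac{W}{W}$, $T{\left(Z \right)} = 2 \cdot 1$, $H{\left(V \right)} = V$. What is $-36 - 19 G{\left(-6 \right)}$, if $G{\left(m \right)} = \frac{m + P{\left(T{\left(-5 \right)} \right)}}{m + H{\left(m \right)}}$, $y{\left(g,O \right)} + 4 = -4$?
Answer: $- \frac{1437}{32} \approx -44.906$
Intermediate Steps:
$y{\left(g,O \right)} = -8$ ($y{\left(g,O \right)} = -4 - 4 = -8$)
$T{\left(Z \right)} = 2$
$P{\left(W \right)} = \frac{3}{8}$ ($P{\left(W \right)} = \frac{5}{-8} + \frac{W}{W} = 5 \left(- \frac{1}{8}\right) + 1 = - \frac{5}{8} + 1 = \frac{3}{8}$)
$G{\left(m \right)} = \frac{\frac{3}{8} + m}{2 m}$ ($G{\left(m \right)} = \frac{m + \frac{3}{8}}{m + m} = \frac{\frac{3}{8} + m}{2 m}$)
$-36 - 19 G{\left(-6 \right)} = -36 - 19 \frac{3 + 8 \left(-6\right)}{16 \left(-6\right)} = -36 - 19 \cdot \frac{1}{16} \left(- \frac{1}{6}\right) \left(3 - 48\right) = -36 - 19 \cdot \frac{1}{16} \left(- \frac{1}{6}\right) \left(-45\right) = -36 - \frac{285}{32} = - \frac{1437}{32}$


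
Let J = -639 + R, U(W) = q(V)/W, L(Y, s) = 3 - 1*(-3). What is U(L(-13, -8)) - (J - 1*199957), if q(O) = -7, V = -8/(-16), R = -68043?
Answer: 1611827/6 ≈ 2.6864e+5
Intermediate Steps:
V = ½ (V = -8*(-1/16) = ½ ≈ 0.50000)
L(Y, s) = 6 (L(Y, s) = 3 + 3 = 6)
U(W) = -7/W
J = -68682 (J = -639 - 68043 = -68682)
U(L(-13, -8)) - (J - 1*199957) = -7/6 - (-68682 - 1*199957) = -7*⅙ - (-68682 - 199957) = -7/6 - 1*(-268639) = -7/6 + 268639 = 1611827/6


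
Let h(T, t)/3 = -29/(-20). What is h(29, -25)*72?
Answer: 1566/5 ≈ 313.20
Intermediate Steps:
h(T, t) = 87/20 (h(T, t) = 3*(-29/(-20)) = 3*(-29*(-1/20)) = 3*(29/20) = 87/20)
h(29, -25)*72 = (87/20)*72 = 1566/5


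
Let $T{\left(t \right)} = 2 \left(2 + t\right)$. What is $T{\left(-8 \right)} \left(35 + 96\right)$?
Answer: $-1572$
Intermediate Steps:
$T{\left(t \right)} = 4 + 2 t$
$T{\left(-8 \right)} \left(35 + 96\right) = \left(4 + 2 \left(-8\right)\right) \left(35 + 96\right) = \left(4 - 16\right) 131 = \left(-12\right) 131 = -1572$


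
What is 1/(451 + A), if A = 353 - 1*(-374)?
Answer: 1/1178 ≈ 0.00084890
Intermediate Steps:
A = 727 (A = 353 + 374 = 727)
1/(451 + A) = 1/(451 + 727) = 1/1178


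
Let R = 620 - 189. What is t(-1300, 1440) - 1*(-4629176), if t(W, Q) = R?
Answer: 4629607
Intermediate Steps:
R = 431
t(W, Q) = 431
t(-1300, 1440) - 1*(-4629176) = 431 - 1*(-4629176) = 431 + 4629176 = 4629607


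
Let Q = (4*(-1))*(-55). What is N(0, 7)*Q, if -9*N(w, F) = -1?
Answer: 220/9 ≈ 24.444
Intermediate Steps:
N(w, F) = ⅑ (N(w, F) = -⅑*(-1) = ⅑)
Q = 220 (Q = -4*(-55) = 220)
N(0, 7)*Q = (⅑)*220 = 220/9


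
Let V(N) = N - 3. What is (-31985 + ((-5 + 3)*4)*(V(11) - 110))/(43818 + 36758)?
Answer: -31169/80576 ≈ -0.38683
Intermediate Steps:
V(N) = -3 + N
(-31985 + ((-5 + 3)*4)*(V(11) - 110))/(43818 + 36758) = (-31985 + ((-5 + 3)*4)*((-3 + 11) - 110))/(43818 + 36758) = (-31985 + (-2*4)*(8 - 110))/80576 = (-31985 - 8*(-102))*(1/80576) = (-31985 + 816)*(1/80576) = -31169*1/80576 = -31169/80576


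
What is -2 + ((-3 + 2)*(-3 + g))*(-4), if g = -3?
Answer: -26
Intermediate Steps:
-2 + ((-3 + 2)*(-3 + g))*(-4) = -2 + ((-3 + 2)*(-3 - 3))*(-4) = -2 - 1*(-6)*(-4) = -2 + 6*(-4) = -2 - 24 = -26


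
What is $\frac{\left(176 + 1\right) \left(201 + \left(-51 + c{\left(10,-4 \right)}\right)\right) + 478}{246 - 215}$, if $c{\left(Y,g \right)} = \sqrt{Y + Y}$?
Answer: $\frac{27028}{31} + \frac{354 \sqrt{5}}{31} \approx 897.41$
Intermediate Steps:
$c{\left(Y,g \right)} = \sqrt{2} \sqrt{Y}$ ($c{\left(Y,g \right)} = \sqrt{2 Y} = \sqrt{2} \sqrt{Y}$)
$\frac{\left(176 + 1\right) \left(201 + \left(-51 + c{\left(10,-4 \right)}\right)\right) + 478}{246 - 215} = \frac{\left(176 + 1\right) \left(201 - \left(51 - \sqrt{2} \sqrt{10}\right)\right) + 478}{246 - 215} = \frac{177 \left(201 - \left(51 - 2 \sqrt{5}\right)\right) + 478}{31} = \left(177 \left(150 + 2 \sqrt{5}\right) + 478\right) \frac{1}{31} = \left(\left(26550 + 354 \sqrt{5}\right) + 478\right) \frac{1}{31} = \left(27028 + 354 \sqrt{5}\right) \frac{1}{31} = \frac{27028}{31} + \frac{354 \sqrt{5}}{31}$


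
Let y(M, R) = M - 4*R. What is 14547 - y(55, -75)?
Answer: 14192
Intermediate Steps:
14547 - y(55, -75) = 14547 - (55 - 4*(-75)) = 14547 - (55 + 300) = 14547 - 1*355 = 14547 - 355 = 14192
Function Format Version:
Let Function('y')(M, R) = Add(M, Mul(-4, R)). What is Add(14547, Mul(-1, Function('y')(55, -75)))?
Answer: 14192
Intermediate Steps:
Add(14547, Mul(-1, Function('y')(55, -75))) = Add(14547, Mul(-1, Add(55, Mul(-4, -75)))) = Add(14547, Mul(-1, Add(55, 300))) = Add(14547, Mul(-1, 355)) = Add(14547, -355) = 14192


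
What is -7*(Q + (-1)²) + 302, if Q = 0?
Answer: 295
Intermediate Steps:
-7*(Q + (-1)²) + 302 = -7*(0 + (-1)²) + 302 = -7*(0 + 1) + 302 = -7*1 + 302 = -7 + 302 = 295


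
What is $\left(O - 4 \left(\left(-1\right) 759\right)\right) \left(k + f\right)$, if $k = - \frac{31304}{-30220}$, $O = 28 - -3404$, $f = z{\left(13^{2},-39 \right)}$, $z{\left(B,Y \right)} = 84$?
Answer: $\frac{4155340728}{7555} \approx 5.5001 \cdot 10^{5}$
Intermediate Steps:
$f = 84$
$O = 3432$ ($O = 28 + 3404 = 3432$)
$k = \frac{7826}{7555}$ ($k = \left(-31304\right) \left(- \frac{1}{30220}\right) = \frac{7826}{7555} \approx 1.0359$)
$\left(O - 4 \left(\left(-1\right) 759\right)\right) \left(k + f\right) = \left(3432 - 4 \left(\left(-1\right) 759\right)\right) \left(\frac{7826}{7555} + 84\right) = \left(3432 - -3036\right) \frac{642446}{7555} = \left(3432 + 3036\right) \frac{642446}{7555} = 6468 \cdot \frac{642446}{7555} = \frac{4155340728}{7555}$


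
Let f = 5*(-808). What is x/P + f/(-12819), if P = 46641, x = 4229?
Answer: 80880397/199296993 ≈ 0.40583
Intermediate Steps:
f = -4040
x/P + f/(-12819) = 4229/46641 - 4040/(-12819) = 4229*(1/46641) - 4040*(-1/12819) = 4229/46641 + 4040/12819 = 80880397/199296993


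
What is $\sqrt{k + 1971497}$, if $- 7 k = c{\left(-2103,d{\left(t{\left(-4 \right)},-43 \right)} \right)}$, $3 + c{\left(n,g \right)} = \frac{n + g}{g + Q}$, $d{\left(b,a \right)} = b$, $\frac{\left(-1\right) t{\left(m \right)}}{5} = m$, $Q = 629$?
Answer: $\frac{\sqrt{40689447195243}}{4543} \approx 1404.1$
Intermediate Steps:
$t{\left(m \right)} = - 5 m$
$c{\left(n,g \right)} = -3 + \frac{g + n}{629 + g}$ ($c{\left(n,g \right)} = -3 + \frac{n + g}{g + 629} = -3 + \frac{g + n}{629 + g}$)
$k = \frac{4030}{4543}$ ($k = - \frac{\frac{1}{629 - -20} \left(-1887 - 2103 - 2 \left(\left(-5\right) \left(-4\right)\right)\right)}{7} = - \frac{\frac{1}{629 + 20} \left(-1887 - 2103 - 40\right)}{7} = - \frac{\frac{1}{649} \left(-1887 - 2103 - 40\right)}{7} = - \frac{\frac{1}{649} \left(-4030\right)}{7} = \left(- \frac{1}{7}\right) \left(- \frac{4030}{649}\right) = \frac{4030}{4543} \approx 0.88708$)
$\sqrt{k + 1971497} = \sqrt{\frac{4030}{4543} + 1971497} = \sqrt{\frac{8956514901}{4543}} = \frac{\sqrt{40689447195243}}{4543}$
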